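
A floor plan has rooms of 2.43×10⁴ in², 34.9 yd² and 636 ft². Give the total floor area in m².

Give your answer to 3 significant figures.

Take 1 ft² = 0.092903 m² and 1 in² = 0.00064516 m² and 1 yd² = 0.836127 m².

2.43×10⁴ in² × 0.00064516 = 15.6774 m²
34.9 yd² × 0.836127 = 29.1808 m²
636 ft² × 0.092903 = 59.0863 m²
Sum: 15.6774 + 29.1808 + 59.0863 = 103.944 m²

104 m²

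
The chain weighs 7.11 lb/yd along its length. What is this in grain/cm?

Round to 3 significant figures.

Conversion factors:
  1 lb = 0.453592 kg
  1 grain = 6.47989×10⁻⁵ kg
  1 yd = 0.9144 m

544 grain/cm

7.11 lb/yd × 0.453592 kg/lb ÷ 0.9144 m/yd = 3.52695 kg/m
3.52695 kg/m ÷ 6.47989×10⁻⁵ kg/grain × 0.01 m/cm = 544.292 grain/cm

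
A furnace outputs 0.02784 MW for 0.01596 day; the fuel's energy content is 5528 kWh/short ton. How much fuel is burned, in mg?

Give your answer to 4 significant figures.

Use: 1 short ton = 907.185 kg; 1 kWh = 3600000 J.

1.750×10⁶ mg

0.02784 MW → 27840 W
0.01596 day → 1378.94 s
E = P × t = 27840 × 1378.94 = 3.83897×10⁷ J
5528 kWh/short ton → 2.19369×10⁷ J/kg
m = E / e_s = 3.83897×10⁷ / 2.19369×10⁷ = 1.75001 kg
In mg: 1.75001 / 10⁻⁶ = 1.75001×10⁶ mg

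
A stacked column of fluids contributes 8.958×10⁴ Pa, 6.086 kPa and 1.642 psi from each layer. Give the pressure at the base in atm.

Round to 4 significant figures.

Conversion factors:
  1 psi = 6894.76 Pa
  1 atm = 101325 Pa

1.056 atm

8.958×10⁴ Pa (already Pa)
6.086 kPa × 1000 = 6086 Pa
1.642 psi × 6894.76 = 11321.2 Pa
Sum: 89580 + 6086 + 11321.2 = 106987 Pa
In atm: 106987 / 101325 = 1.05588 atm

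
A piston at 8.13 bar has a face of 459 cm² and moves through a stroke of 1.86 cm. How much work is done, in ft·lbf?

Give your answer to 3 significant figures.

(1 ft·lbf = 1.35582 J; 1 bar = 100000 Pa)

8.13 bar → 813000 Pa
459 cm² → 0.0459 m²
F = P × A = 813000 × 0.0459 = 37316.7 N
1.86 cm → 0.0186 m
W = F × d = 37316.7 × 0.0186 = 694.091 J
In ft·lbf: 694.091 / 1.35582 = 511.934 ft·lbf

512 ft·lbf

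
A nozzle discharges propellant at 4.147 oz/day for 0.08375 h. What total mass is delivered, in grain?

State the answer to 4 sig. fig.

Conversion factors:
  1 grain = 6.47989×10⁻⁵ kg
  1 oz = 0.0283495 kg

4.147 oz/day → 1.36071×10⁻⁶ kg/s
0.08375 h → 301.5 s
m = ṁ × t = 1.36071×10⁻⁶ × 301.5 = 4.10254×10⁻⁴ kg
In grain: 4.10254×10⁻⁴ / 6.47989×10⁻⁵ = 6.33119 grain

6.331 grain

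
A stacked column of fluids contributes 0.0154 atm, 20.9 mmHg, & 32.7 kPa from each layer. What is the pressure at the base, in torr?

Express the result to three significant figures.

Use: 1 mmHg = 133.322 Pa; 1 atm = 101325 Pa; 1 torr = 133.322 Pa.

0.0154 atm × 101325 = 1560.4 Pa
20.9 mmHg × 133.322 = 2786.43 Pa
32.7 kPa × 1000 = 32700 Pa
Total: 1560.4 + 2786.43 + 32700 = 37046.8 Pa
In torr: 37046.8 / 133.322 = 277.875 torr

278 torr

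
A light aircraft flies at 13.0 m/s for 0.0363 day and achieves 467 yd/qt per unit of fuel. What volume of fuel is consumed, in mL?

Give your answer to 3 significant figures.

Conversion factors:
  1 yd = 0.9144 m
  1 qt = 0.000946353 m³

0.0363 day → 3136.32 s
d = v × t = 13 × 3136.32 = 40772.2 m
467 yd/qt → 451232 m/m³
V = d / (distance per unit fuel) = 40772.2 / 451232 = 0.0903575 m³
In mL: 0.0903575 / 10⁻⁶ = 90357.5 mL

9.04×10⁴ mL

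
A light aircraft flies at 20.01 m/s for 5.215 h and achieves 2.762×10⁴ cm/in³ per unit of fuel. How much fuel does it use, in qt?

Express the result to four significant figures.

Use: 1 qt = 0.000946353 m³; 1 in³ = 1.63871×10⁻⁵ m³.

23.55 qt

5.215 h → 18774 s
d = v × t = 20.01 × 18774 = 375668 m
2.762×10⁴ cm/in³ → 1.68547×10⁷ m/m³
V = d / (distance per unit fuel) = 375668 / 1.68547×10⁷ = 0.0222886 m³
In qt: 0.0222886 / 0.000946353 = 23.5521 qt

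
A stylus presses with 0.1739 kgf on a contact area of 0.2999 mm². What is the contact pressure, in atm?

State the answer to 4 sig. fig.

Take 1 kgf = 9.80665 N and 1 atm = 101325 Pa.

0.1739 kgf × 9.80665 → 1.70538 N
0.2999 mm² × 10⁻⁶ → 2.999×10⁻⁷ m²
P = F / A = 1.70538 N / 2.999×10⁻⁷ m² = 5.6865×10⁶ Pa
5.6865×10⁶ Pa ÷ (101325 Pa/atm) = 56.1214 atm

56.12 atm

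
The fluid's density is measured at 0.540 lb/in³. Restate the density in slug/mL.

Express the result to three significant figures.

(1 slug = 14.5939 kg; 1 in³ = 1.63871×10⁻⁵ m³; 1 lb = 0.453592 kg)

0.540 lb/in³ × 0.453592 kg/lb ÷ 1.63871×10⁻⁵ m³/in³ = 14947.1 kg/m³
14947.1 kg/m³ ÷ 14.5939 kg/slug × 10⁻⁶ m³/mL = 0.0010242 slug/mL

0.00102 slug/mL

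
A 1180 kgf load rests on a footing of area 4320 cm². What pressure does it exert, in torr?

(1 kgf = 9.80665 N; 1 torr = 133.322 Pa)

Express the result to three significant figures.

1180 kgf × 9.80665 → 11571.8 N
4320 cm² × 0.0001 → 0.432 m²
P = F / A = 11571.8 N / 0.432 m² = 26786.6 Pa
26786.6 Pa ÷ (133.322 Pa/torr) = 200.917 torr

201 torr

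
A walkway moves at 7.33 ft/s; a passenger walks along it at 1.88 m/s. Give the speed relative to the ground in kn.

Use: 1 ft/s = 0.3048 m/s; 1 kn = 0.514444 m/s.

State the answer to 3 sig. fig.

7.33 ft/s × 0.3048 = 2.23418 m/s
1.88 m/s (already m/s)
Sum: 2.23418 + 1.88 = 4.11418 m/s
In kn: 4.11418 / 0.514444 = 7.99733 kn

8.00 kn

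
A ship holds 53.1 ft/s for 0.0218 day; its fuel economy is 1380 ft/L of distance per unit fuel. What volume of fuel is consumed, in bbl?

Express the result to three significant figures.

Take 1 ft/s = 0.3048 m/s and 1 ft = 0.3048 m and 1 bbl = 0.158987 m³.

53.1 ft/s → 16.1849 m/s
0.0218 day → 1883.52 s
d = v × t = 16.1849 × 1883.52 = 30484.6 m
1380 ft/L → 420624 m/m³
V = d / (distance per unit fuel) = 30484.6 / 420624 = 0.0724747 m³
In bbl: 0.0724747 / 0.158987 = 0.455853 bbl

0.456 bbl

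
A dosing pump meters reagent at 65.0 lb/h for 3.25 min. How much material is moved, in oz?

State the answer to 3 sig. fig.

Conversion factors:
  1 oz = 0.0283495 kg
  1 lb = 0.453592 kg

56.3 oz

65.0 lb/h → 0.00818986 kg/s
3.25 min → 195 s
m = ṁ × t = 0.00818986 × 195 = 1.59702 kg
In oz: 1.59702 / 0.0283495 = 56.3333 oz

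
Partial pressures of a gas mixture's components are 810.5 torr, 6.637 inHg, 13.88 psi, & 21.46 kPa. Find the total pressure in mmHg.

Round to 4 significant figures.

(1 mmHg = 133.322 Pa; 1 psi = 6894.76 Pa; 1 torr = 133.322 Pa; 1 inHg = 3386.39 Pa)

810.5 torr × 133.322 = 108057 Pa
6.637 inHg × 3386.39 = 22475.5 Pa
13.88 psi × 6894.76 = 95699.3 Pa
21.46 kPa × 1000 = 21460 Pa
Total: 108057 + 22475.5 + 95699.3 + 21460 = 247692 Pa
In mmHg: 247692 / 133.322 = 1857.85 mmHg

1858 mmHg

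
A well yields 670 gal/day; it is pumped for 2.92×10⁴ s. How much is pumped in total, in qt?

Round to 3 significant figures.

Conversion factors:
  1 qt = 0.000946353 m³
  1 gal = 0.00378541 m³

906 qt

670 gal/day → 2.93545×10⁻⁵ m³/s
V = Q × t = 2.93545×10⁻⁵ × 29200 = 0.857151 m³
In qt: 0.857151 / 0.000946353 = 905.741 qt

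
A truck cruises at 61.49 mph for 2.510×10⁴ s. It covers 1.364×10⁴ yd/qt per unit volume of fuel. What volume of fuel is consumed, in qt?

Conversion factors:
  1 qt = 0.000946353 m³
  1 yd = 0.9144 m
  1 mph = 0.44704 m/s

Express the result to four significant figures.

61.49 mph → 27.4885 m/s
d = v × t = 27.4885 × 25100 = 689961 m
1.364×10⁴ yd/qt → 1.31795×10⁷ m/m³
V = d / (distance per unit fuel) = 689961 / 1.31795×10⁷ = 0.0523511 m³
In qt: 0.0523511 / 0.000946353 = 55.3188 qt

55.32 qt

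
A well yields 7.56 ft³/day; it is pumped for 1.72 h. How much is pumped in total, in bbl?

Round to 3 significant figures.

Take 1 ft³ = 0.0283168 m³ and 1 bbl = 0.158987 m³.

0.0965 bbl

7.56 ft³/day → 2.47772×10⁻⁶ m³/s
1.72 h → 6192 s
V = Q × t = 2.47772×10⁻⁶ × 6192 = 0.015342 m³
In bbl: 0.015342 / 0.158987 = 0.0964985 bbl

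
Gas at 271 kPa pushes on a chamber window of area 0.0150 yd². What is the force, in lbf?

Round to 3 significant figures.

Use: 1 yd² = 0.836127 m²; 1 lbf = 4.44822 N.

764 lbf

271 kPa × 1000 = 271000 Pa
0.0150 yd² × 0.836127 = 0.0125419 m²
F = P × A = 271000 Pa × 0.0125419 m² = 3398.85 N
3398.85 N ÷ (4.44822 N/lbf) = 764.092 lbf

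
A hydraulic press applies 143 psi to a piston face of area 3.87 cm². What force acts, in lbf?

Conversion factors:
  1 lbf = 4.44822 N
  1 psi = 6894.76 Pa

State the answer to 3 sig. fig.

143 psi × 6894.76 → 985951 Pa
3.87 cm² × 0.0001 → 3.87×10⁻⁴ m²
F = P × A = 985951 Pa × 3.87×10⁻⁴ m² = 381.563 N
381.563 N ÷ (4.44822 N/lbf) = 85.7788 lbf

85.8 lbf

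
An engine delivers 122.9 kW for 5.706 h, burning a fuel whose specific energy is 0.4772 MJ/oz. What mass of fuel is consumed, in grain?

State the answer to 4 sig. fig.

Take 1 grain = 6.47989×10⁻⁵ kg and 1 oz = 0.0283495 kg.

122.9 kW → 122900 W
5.706 h → 20541.6 s
E = P × t = 122900 × 20541.6 = 2.52456×10⁹ J
0.4772 MJ/oz → 1.68327×10⁷ J/kg
m = E / e_s = 2.52456×10⁹ / 1.68327×10⁷ = 149.98 kg
In grain: 149.98 / 6.47989×10⁻⁵ = 2.31455×10⁶ grain

2.315×10⁶ grain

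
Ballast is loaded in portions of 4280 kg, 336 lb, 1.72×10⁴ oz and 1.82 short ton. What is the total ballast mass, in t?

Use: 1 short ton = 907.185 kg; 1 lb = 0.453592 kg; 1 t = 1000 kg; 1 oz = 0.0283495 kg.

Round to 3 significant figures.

6.57 t

4280 kg (already kg)
336 lb × 0.453592 = 152.407 kg
1.72×10⁴ oz × 0.0283495 = 487.611 kg
1.82 short ton × 907.185 = 1651.08 kg
Combined: 4280 + 152.407 + 487.611 + 1651.08 = 6571.1 kg
In t: 6571.1 / 1000 = 6.5711 t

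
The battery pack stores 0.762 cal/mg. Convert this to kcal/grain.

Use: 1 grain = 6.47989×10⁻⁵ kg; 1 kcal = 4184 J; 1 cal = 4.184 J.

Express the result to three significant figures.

0.762 cal/mg × 4.184 J/cal ÷ 10⁻⁶ kg/mg = 3.18821×10⁶ J/kg
3.18821×10⁶ J/kg ÷ 4184 J/kcal × 6.47989×10⁻⁵ kg/grain = 0.0493768 kcal/grain

0.0494 kcal/grain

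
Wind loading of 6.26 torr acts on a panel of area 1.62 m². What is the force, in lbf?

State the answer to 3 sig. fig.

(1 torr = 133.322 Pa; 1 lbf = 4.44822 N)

304 lbf

6.26 torr × 133.322 = 834.596 Pa
F = P × A = 834.596 Pa × 1.62 m² = 1352.05 N
1352.05 N ÷ (4.44822 N/lbf) = 303.953 lbf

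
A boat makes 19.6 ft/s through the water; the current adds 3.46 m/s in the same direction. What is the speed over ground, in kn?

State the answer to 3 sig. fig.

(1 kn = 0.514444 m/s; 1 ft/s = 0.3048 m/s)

19.6 ft/s × 0.3048 → 5.97408 m/s
3.46 m/s (already m/s)
Sum: 5.97408 + 3.46 = 9.43408 m/s
In kn: 9.43408 / 0.514444 = 18.3384 kn

18.3 kn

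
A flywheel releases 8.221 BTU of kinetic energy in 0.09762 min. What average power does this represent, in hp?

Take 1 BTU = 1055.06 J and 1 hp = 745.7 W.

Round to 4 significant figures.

8.221 BTU × 1055.06 = 8673.65 J
0.09762 min × 60 = 5.8572 s
P = E / t = 8673.65 J / 5.8572 s = 1480.85 W
1480.85 W ÷ (745.7 W/hp) = 1.98585 hp

1.986 hp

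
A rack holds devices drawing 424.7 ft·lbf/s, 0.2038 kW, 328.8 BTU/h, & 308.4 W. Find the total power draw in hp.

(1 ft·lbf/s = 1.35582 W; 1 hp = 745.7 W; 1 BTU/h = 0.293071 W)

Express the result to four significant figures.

424.7 ft·lbf/s × 1.35582 → 575.817 W
0.2038 kW × 1000 → 203.8 W
328.8 BTU/h × 0.293071 → 96.3617 W
308.4 W (already W)
Combined: 575.817 + 203.8 + 96.3617 + 308.4 = 1184.38 W
In hp: 1184.38 / 745.7 = 1.58828 hp

1.588 hp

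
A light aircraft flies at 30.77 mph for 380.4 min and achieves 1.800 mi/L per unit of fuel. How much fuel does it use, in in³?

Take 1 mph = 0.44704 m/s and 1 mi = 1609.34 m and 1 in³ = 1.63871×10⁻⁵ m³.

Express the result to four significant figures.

6614 in³

30.77 mph → 13.7554 m/s
380.4 min → 22824 s
d = v × t = 13.7554 × 22824 = 313953 m
1.800 mi/L → 2.89681×10⁶ m/m³
V = d / (distance per unit fuel) = 313953 / 2.89681×10⁶ = 0.108379 m³
In in³: 0.108379 / 1.63871×10⁻⁵ = 6613.68 in³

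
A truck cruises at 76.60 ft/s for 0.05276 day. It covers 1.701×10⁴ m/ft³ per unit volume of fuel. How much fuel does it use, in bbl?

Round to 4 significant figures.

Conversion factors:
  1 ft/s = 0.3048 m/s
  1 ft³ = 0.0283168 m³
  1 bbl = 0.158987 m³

1.114 bbl

76.60 ft/s → 23.3477 m/s
0.05276 day → 4558.46 s
d = v × t = 23.3477 × 4558.46 = 106430 m
1.701×10⁴ m/ft³ → 600703 m/m³
V = d / (distance per unit fuel) = 106430 / 600703 = 0.177176 m³
In bbl: 0.177176 / 0.158987 = 1.11441 bbl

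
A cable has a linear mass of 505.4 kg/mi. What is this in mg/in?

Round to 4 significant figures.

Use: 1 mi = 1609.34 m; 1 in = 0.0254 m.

7977 mg/in

505.4 kg/mi ÷ 1609.34 m/mi = 0.314042 kg/m
0.314042 kg/m ÷ 10⁻⁶ kg/mg × 0.0254 m/in = 7976.67 mg/in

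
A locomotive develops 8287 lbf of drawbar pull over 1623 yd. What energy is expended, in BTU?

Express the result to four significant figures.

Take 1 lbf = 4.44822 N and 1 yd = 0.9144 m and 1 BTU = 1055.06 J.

5.185×10⁴ BTU

8287 lbf × 4.44822 → 36862.4 N
1623 yd × 0.9144 → 1484.07 m
W = F × d = 36862.4 N × 1484.07 m = 5.47064×10⁷ J
5.47064×10⁷ J ÷ (1055.06 J/BTU) = 51851.5 BTU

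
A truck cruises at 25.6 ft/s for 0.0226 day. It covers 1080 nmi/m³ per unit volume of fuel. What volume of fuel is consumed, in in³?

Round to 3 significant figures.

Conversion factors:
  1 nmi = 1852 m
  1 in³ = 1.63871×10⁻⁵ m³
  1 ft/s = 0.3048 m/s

465 in³

25.6 ft/s → 7.80288 m/s
0.0226 day → 1952.64 s
d = v × t = 7.80288 × 1952.64 = 15236.2 m
1080 nmi/m³ → 2.00016×10⁶ m/m³
V = d / (distance per unit fuel) = 15236.2 / 2.00016×10⁶ = 0.00761749 m³
In in³: 0.00761749 / 1.63871×10⁻⁵ = 464.847 in³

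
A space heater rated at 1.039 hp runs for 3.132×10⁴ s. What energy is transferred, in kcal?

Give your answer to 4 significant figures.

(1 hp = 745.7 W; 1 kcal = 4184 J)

1.039 hp × 745.7 = 774.782 W
E = P × t = 774.782 W × 31320 s = 2.42662×10⁷ J
2.42662×10⁷ J ÷ (4184 J/kcal) = 5799.76 kcal

5800 kcal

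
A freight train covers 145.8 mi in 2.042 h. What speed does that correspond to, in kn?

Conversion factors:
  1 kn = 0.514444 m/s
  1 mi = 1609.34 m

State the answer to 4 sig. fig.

145.8 mi × 1609.34 → 234642 m
2.042 h × 3600 → 7351.2 s
v = d / t = 234642 m / 7351.2 s = 31.9189 m/s
31.9189 m/s ÷ (0.514444 m/s/kn) = 62.0454 kn

62.05 kn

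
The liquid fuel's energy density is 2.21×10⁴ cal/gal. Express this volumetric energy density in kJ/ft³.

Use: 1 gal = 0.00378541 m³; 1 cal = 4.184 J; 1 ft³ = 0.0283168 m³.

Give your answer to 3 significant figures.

692 kJ/ft³

2.21×10⁴ cal/gal × 4.184 J/cal ÷ 0.00378541 m³/gal = 2.44271×10⁷ J/m³
2.44271×10⁷ J/m³ ÷ 1000 J/kJ × 0.0283168 m³/ft³ = 691.697 kJ/ft³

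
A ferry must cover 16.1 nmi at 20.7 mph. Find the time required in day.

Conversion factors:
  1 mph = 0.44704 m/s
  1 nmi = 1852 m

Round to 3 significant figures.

0.0373 day

16.1 nmi × 1852 = 29817.2 m
20.7 mph × 0.44704 = 9.25373 m/s
t = d / v = 29817.2 m / 9.25373 m/s = 3222.18 s
3222.18 s ÷ (86400 s/day) = 0.0372938 day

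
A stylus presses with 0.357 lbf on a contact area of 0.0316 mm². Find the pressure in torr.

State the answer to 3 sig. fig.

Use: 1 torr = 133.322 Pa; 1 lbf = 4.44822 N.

3.77×10⁵ torr

0.357 lbf × 4.44822 = 1.58801 N
0.0316 mm² × 10⁻⁶ = 3.16×10⁻⁸ m²
P = F / A = 1.58801 N / 3.16×10⁻⁸ m² = 5.02535×10⁷ Pa
5.02535×10⁷ Pa ÷ (133.322 Pa/torr) = 376933 torr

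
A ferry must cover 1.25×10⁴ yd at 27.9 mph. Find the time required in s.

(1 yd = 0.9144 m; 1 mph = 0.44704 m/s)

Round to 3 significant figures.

1.25×10⁴ yd × 0.9144 → 11430 m
27.9 mph × 0.44704 → 12.4724 m/s
t = d / v = 11430 m / 12.4724 m/s = 916.423 s

916 s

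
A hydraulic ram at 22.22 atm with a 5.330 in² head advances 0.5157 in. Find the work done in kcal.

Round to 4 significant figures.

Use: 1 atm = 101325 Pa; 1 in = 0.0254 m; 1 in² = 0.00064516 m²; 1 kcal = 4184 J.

0.02424 kcal

22.22 atm → 2.25144×10⁶ Pa
5.330 in² → 0.0034387 m²
F = P × A = 2.25144×10⁶ × 0.0034387 = 7742.03 N
0.5157 in → 0.0130988 m
W = F × d = 7742.03 × 0.0130988 = 101.411 J
In kcal: 101.411 / 4184 = 0.0242378 kcal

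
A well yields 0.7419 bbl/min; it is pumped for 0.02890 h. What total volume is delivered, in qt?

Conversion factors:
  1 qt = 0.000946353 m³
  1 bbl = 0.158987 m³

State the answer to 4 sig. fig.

0.7419 bbl/min → 0.00196587 m³/s
0.02890 h → 104.04 s
V = Q × t = 0.00196587 × 104.04 = 0.204529 m³
In qt: 0.204529 / 0.000946353 = 216.123 qt

216.1 qt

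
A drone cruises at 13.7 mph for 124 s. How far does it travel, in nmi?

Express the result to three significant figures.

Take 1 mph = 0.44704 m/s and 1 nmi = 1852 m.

0.410 nmi

13.7 mph × 0.44704 → 6.12445 m/s
d = v × t = 6.12445 m/s × 124 s = 759.432 m
759.432 m ÷ (1852 m/nmi) = 0.41006 nmi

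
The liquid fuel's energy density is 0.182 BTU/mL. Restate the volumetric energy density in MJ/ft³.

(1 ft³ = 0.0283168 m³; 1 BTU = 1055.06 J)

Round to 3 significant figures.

5.44 MJ/ft³

0.182 BTU/mL × 1055.06 J/BTU ÷ 10⁻⁶ m³/mL = 1.92021×10⁸ J/m³
1.92021×10⁸ J/m³ ÷ 1000000 J/MJ × 0.0283168 m³/ft³ = 5.43742 MJ/ft³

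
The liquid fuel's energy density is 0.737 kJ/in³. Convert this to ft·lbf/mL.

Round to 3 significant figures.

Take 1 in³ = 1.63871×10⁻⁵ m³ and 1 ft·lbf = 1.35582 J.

0.737 kJ/in³ × 1000 J/kJ ÷ 1.63871×10⁻⁵ m³/in³ = 4.49744×10⁷ J/m³
4.49744×10⁷ J/m³ ÷ 1.35582 J/ft·lbf × 10⁻⁶ m³/mL = 33.1714 ft·lbf/mL

33.2 ft·lbf/mL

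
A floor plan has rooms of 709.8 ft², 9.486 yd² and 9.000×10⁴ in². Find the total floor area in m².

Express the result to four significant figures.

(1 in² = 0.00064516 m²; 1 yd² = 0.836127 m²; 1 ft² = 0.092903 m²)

709.8 ft² × 0.092903 → 65.9425 m²
9.486 yd² × 0.836127 → 7.9315 m²
9.000×10⁴ in² × 0.00064516 → 58.0644 m²
Sum: 65.9425 + 7.9315 + 58.0644 = 131.938 m²

131.9 m²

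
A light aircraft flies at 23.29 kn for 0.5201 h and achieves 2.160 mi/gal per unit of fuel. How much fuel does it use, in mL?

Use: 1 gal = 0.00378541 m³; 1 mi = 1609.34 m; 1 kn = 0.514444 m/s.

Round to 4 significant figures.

2.443×10⁴ mL

23.29 kn → 11.9814 m/s
0.5201 h → 1872.36 s
d = v × t = 11.9814 × 1872.36 = 22433.5 m
2.160 mi/gal → 918309 m/m³
V = d / (distance per unit fuel) = 22433.5 / 918309 = 0.0244291 m³
In mL: 0.0244291 / 10⁻⁶ = 24429.1 mL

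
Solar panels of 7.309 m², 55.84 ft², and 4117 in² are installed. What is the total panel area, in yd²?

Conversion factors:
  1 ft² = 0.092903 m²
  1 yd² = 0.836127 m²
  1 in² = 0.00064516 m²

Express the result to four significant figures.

7.309 m² (already m²)
55.84 ft² × 0.092903 = 5.1877 m²
4117 in² × 0.00064516 = 2.65612 m²
Combined: 7.309 + 5.1877 + 2.65612 = 15.1528 m²
In yd²: 15.1528 / 0.836127 = 18.1226 yd²

18.12 yd²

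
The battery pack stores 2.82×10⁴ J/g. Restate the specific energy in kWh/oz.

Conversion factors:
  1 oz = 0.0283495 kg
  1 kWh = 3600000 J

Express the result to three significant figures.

0.222 kWh/oz

2.82×10⁴ J/g ÷ 0.001 kg/g = 2.82×10⁷ J/kg
2.82×10⁷ J/kg ÷ 3600000 J/kWh × 0.0283495 kg/oz = 0.222071 kWh/oz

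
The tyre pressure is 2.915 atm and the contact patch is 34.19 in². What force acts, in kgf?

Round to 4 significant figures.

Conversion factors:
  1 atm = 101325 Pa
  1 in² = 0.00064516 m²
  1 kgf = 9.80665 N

664.4 kgf

2.915 atm × 101325 = 295362 Pa
34.19 in² × 0.00064516 = 0.022058 m²
F = P × A = 295362 Pa × 0.022058 m² = 6515.09 N
6515.09 N ÷ (9.80665 N/kgf) = 664.354 kgf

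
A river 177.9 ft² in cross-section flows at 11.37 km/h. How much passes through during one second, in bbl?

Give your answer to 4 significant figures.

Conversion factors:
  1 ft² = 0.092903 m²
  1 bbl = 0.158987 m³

11.37 km/h × (1/3.6) = 3.15833 m/s
177.9 ft² × 0.092903 = 16.5274 m²
V = v × A × t = 3.15833 m/s × 16.5274 m² × 1 s = 52.199 m³
52.199 m³ ÷ (0.158987 m³/bbl) = 328.322 bbl

328.3 bbl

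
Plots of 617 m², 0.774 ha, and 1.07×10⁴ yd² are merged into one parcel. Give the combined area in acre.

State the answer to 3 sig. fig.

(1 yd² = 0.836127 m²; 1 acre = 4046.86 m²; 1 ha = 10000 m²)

4.28 acre

617 m² (already m²)
0.774 ha × 10000 = 7740 m²
1.07×10⁴ yd² × 0.836127 = 8946.56 m²
Combined: 617 + 7740 + 8946.56 = 17303.6 m²
In acre: 17303.6 / 4046.86 = 4.27581 acre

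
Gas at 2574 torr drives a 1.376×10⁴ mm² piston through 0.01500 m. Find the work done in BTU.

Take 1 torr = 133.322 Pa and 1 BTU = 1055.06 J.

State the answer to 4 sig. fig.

0.06713 BTU

2574 torr → 343171 Pa
1.376×10⁴ mm² → 0.01376 m²
F = P × A = 343171 × 0.01376 = 4722.03 N
W = F × d = 4722.03 × 0.015 = 70.8304 J
In BTU: 70.8304 / 1055.06 = 0.067134 BTU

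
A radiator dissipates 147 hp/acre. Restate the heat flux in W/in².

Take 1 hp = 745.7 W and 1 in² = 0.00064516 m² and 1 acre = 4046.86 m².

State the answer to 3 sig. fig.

0.0175 W/in²

147 hp/acre × 745.7 W/hp ÷ 4046.86 m²/acre = 27.0871 W/m²
27.0871 W/m² × 0.00064516 m²/in² = 0.0174755 W/in²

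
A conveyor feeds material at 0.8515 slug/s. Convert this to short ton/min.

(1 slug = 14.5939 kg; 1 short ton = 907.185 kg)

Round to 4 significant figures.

0.8219 short ton/min

0.8515 slug/s × 14.5939 kg/slug = 12.4267 kg/s
12.4267 kg/s ÷ 907.185 kg/short ton × 60 s/min = 0.821885 short ton/min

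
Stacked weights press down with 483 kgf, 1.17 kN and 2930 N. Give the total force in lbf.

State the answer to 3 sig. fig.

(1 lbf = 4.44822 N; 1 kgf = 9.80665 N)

483 kgf × 9.80665 = 4736.61 N
1.17 kN × 1000 = 1170 N
2930 N (already N)
Combined: 4736.61 + 1170 + 2930 = 8836.61 N
In lbf: 8836.61 / 4.44822 = 1986.55 lbf

1990 lbf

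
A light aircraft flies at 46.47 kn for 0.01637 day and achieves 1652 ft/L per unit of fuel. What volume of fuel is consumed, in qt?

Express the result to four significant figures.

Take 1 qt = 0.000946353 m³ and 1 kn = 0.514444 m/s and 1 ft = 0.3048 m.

70.96 qt

46.47 kn → 23.9062 m/s
0.01637 day → 1414.37 s
d = v × t = 23.9062 × 1414.37 = 33812.2 m
1652 ft/L → 503530 m/m³
V = d / (distance per unit fuel) = 33812.2 / 503530 = 0.0671503 m³
In qt: 0.0671503 / 0.000946353 = 70.9569 qt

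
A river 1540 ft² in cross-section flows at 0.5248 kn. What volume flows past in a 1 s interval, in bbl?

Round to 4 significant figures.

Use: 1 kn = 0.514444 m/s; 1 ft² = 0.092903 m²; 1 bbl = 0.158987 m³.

243.0 bbl

0.5248 kn × 0.514444 = 0.26998 m/s
1540 ft² × 0.092903 = 143.071 m²
V = v × A × t = 0.26998 m/s × 143.071 m² × 1 s = 38.6263 m³
38.6263 m³ ÷ (0.158987 m³/bbl) = 242.953 bbl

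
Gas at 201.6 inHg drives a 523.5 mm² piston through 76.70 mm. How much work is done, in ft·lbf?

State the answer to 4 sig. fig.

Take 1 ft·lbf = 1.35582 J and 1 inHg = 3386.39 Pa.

20.22 ft·lbf

201.6 inHg → 682696 Pa
523.5 mm² → 5.235×10⁻⁴ m²
F = P × A = 682696 × 5.235×10⁻⁴ = 357.391 N
76.70 mm → 0.0767 m
W = F × d = 357.391 × 0.0767 = 27.4119 J
In ft·lbf: 27.4119 / 1.35582 = 20.2179 ft·lbf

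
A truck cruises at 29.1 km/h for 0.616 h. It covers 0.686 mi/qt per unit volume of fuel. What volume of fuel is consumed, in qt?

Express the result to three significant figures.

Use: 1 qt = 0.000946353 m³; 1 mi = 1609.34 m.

29.1 km/h → 8.08333 m/s
0.616 h → 2217.6 s
d = v × t = 8.08333 × 2217.6 = 17925.6 m
0.686 mi/qt → 1.16659×10⁶ m/m³
V = d / (distance per unit fuel) = 17925.6 / 1.16659×10⁶ = 0.0153658 m³
In qt: 0.0153658 / 0.000946353 = 16.2369 qt

16.2 qt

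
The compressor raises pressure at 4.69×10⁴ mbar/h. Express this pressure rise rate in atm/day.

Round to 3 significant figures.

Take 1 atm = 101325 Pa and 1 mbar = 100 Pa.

1110 atm/day

4.69×10⁴ mbar/h × 100 Pa/mbar ÷ 3600 s/h = 1302.78 Pa/s
1302.78 Pa/s ÷ 101325 Pa/atm × 86400 s/day = 1110.88 atm/day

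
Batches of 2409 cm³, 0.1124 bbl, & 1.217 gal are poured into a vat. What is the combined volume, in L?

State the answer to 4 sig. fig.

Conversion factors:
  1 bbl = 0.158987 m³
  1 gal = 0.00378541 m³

24.89 L

2409 cm³ × 10⁻⁶ → 0.002409 m³
0.1124 bbl × 0.158987 → 0.0178701 m³
1.217 gal × 0.00378541 → 0.00460684 m³
Total: 0.002409 + 0.0178701 + 0.00460684 = 0.0248859 m³
In L: 0.0248859 / 0.001 = 24.8859 L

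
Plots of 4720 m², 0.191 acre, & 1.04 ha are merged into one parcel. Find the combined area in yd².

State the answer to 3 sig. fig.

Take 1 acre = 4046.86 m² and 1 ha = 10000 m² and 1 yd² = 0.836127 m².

1.90×10⁴ yd²

4720 m² (already m²)
0.191 acre × 4046.86 = 772.95 m²
1.04 ha × 10000 = 10400 m²
Combined: 4720 + 772.95 + 10400 = 15893 m²
In yd²: 15893 / 0.836127 = 19007.9 yd²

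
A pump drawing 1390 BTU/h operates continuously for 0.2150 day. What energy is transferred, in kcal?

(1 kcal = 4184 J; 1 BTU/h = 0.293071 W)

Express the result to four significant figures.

1390 BTU/h × 0.293071 = 407.369 W
0.2150 day × 86400 = 18576 s
E = P × t = 407.369 W × 18576 s = 7.56729×10⁶ J
7.56729×10⁶ J ÷ (4184 J/kcal) = 1808.63 kcal

1809 kcal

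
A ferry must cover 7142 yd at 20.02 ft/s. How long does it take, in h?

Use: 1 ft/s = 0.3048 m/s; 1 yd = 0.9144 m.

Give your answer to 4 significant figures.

7142 yd × 0.9144 = 6530.64 m
20.02 ft/s × 0.3048 = 6.1021 m/s
t = d / v = 6530.64 m / 6.1021 m/s = 1070.23 s
1070.23 s ÷ (3600 s/h) = 0.297286 h

0.2973 h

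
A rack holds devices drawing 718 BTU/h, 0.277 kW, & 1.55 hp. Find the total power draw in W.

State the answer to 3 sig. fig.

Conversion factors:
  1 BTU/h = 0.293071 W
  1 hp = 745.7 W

718 BTU/h × 0.293071 = 210.425 W
0.277 kW × 1000 = 277 W
1.55 hp × 745.7 = 1155.84 W
Combined: 210.425 + 277 + 1155.84 = 1643.26 W

1640 W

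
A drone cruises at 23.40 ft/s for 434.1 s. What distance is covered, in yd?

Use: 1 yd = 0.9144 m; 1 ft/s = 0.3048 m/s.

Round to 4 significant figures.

23.40 ft/s × 0.3048 → 7.13232 m/s
d = v × t = 7.13232 m/s × 434.1 s = 3096.14 m
3096.14 m ÷ (0.9144 m/yd) = 3385.98 yd

3386 yd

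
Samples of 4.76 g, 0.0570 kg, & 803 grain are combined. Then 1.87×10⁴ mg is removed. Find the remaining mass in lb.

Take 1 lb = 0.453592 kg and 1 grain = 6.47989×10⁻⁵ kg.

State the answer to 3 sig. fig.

0.210 lb

4.76 g × 0.001 → 0.00476 kg
0.0570 kg (already kg)
803 grain × 6.47989×10⁻⁵ → 0.0520335 kg
1.87×10⁴ mg × 10⁻⁶ → 0.0187 kg
Sum: 0.00476 + 0.057 + 0.0520335 − 0.0187 = 0.0950935 kg
In lb: 0.0950935 / 0.453592 = 0.209645 lb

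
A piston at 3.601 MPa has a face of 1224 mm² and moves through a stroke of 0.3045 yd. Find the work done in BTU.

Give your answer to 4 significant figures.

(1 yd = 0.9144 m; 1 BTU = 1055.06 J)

3.601 MPa → 3.601×10⁶ Pa
1224 mm² → 0.001224 m²
F = P × A = 3.601×10⁶ × 0.001224 = 4407.62 N
0.3045 yd → 0.278435 m
W = F × d = 4407.62 × 0.278435 = 1227.24 J
In BTU: 1227.24 / 1055.06 = 1.16319 BTU

1.163 BTU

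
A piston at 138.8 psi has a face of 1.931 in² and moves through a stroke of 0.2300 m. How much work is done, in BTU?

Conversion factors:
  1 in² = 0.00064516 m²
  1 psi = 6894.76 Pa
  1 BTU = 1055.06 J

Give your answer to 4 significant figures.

0.2599 BTU

138.8 psi → 956993 Pa
1.931 in² → 0.0012458 m²
F = P × A = 956993 × 0.0012458 = 1192.22 N
W = F × d = 1192.22 × 0.23 = 274.211 J
In BTU: 274.211 / 1055.06 = 0.259901 BTU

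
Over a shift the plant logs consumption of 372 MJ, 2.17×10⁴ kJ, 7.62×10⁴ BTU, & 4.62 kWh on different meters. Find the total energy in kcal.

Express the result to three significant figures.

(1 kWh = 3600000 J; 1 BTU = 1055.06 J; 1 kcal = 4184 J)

1.17×10⁵ kcal

372 MJ × 1000000 = 3.72×10⁸ J
2.17×10⁴ kJ × 1000 = 2.17×10⁷ J
7.62×10⁴ BTU × 1055.06 = 8.03956×10⁷ J
4.62 kWh × 3600000 = 1.6632×10⁷ J
Sum: 3.72×10⁸ + 2.17×10⁷ + 8.03956×10⁷ + 1.6632×10⁷ = 4.90728×10⁸ J
In kcal: 4.90728×10⁸ / 4184 = 117287 kcal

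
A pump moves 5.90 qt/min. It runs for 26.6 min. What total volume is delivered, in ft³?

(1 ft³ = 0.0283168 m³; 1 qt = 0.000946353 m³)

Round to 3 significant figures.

5.90 qt/min → 9.3058×10⁻⁵ m³/s
26.6 min → 1596 s
V = Q × t = 9.3058×10⁻⁵ × 1596 = 0.148521 m³
In ft³: 0.148521 / 0.0283168 = 5.24498 ft³

5.24 ft³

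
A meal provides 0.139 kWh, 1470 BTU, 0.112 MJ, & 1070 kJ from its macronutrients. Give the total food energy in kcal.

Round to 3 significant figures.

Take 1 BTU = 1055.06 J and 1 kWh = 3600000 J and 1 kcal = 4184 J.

0.139 kWh × 3600000 = 500400 J
1470 BTU × 1055.06 = 1.55094×10⁶ J
0.112 MJ × 1000000 = 112000 J
1070 kJ × 1000 = 1.07×10⁶ J
Total: 500400 + 1.55094×10⁶ + 112000 + 1.07×10⁶ = 3.23334×10⁶ J
In kcal: 3.23334×10⁶ / 4184 = 772.787 kcal

773 kcal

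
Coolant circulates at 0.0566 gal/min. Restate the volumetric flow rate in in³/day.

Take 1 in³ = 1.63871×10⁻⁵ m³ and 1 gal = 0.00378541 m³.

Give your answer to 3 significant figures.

1.88×10⁴ in³/day

0.0566 gal/min × 0.00378541 m³/gal ÷ 60 s/min = 3.5709×10⁻⁶ m³/s
3.5709×10⁻⁶ m³/s ÷ 1.63871×10⁻⁵ m³/in³ × 86400 s/day = 18827.4 in³/day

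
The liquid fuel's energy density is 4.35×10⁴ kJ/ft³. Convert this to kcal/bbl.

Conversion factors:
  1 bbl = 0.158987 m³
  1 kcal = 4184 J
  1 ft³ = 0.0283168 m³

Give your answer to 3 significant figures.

5.84×10⁴ kcal/bbl

4.35×10⁴ kJ/ft³ × 1000 J/kJ ÷ 0.0283168 m³/ft³ = 1.53619×10⁹ J/m³
1.53619×10⁹ J/m³ ÷ 4184 J/kcal × 0.158987 m³/bbl = 58373.4 kcal/bbl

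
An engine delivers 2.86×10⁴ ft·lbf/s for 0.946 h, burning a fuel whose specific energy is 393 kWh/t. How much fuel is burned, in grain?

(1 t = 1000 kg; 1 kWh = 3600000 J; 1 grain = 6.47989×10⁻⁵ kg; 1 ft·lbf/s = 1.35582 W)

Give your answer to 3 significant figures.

1.44×10⁶ grain

2.86×10⁴ ft·lbf/s → 38776.5 W
0.946 h → 3405.6 s
E = P × t = 38776.5 × 3405.6 = 1.32057×10⁸ J
393 kWh/t → 1.4148×10⁶ J/kg
m = E / e_s = 1.32057×10⁸ / 1.4148×10⁶ = 93.3397 kg
In grain: 93.3397 / 6.47989×10⁻⁵ = 1.44045×10⁶ grain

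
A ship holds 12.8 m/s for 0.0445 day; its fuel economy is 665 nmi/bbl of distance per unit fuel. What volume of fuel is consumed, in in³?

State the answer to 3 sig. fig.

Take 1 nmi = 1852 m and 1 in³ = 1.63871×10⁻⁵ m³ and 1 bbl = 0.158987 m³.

388 in³

0.0445 day → 3844.8 s
d = v × t = 12.8 × 3844.8 = 49213.4 m
665 nmi/bbl → 7.74642×10⁶ m/m³
V = d / (distance per unit fuel) = 49213.4 / 7.74642×10⁶ = 0.00635305 m³
In in³: 0.00635305 / 1.63871×10⁻⁵ = 387.686 in³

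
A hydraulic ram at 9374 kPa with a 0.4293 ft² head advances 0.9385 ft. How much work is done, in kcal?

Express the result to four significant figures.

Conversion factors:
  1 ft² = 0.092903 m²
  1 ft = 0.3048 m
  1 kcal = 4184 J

9374 kPa → 9.374×10⁶ Pa
0.4293 ft² → 0.0398833 m²
F = P × A = 9.374×10⁶ × 0.0398833 = 373866 N
0.9385 ft → 0.286055 m
W = F × d = 373866 × 0.286055 = 106946 J
In kcal: 106946 / 4184 = 25.5607 kcal

25.56 kcal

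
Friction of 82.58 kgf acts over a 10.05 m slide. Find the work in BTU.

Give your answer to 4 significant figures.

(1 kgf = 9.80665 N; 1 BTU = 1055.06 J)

7.714 BTU

82.58 kgf × 9.80665 = 809.833 N
W = F × d = 809.833 N × 10.05 m = 8138.82 J
8138.82 J ÷ (1055.06 J/BTU) = 7.71408 BTU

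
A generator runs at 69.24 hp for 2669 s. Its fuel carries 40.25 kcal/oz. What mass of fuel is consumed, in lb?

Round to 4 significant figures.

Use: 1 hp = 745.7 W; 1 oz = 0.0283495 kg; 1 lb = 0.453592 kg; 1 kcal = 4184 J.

51.14 lb

69.24 hp → 51632.3 W
E = P × t = 51632.3 × 2669 = 1.37807×10⁸ J
40.25 kcal/oz → 5.94035×10⁶ J/kg
m = E / e_s = 1.37807×10⁸ / 5.94035×10⁶ = 23.1985 kg
In lb: 23.1985 / 0.453592 = 51.144 lb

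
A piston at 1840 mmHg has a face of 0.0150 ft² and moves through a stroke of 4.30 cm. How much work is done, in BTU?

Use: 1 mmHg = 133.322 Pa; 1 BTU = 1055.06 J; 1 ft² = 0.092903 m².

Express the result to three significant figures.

1840 mmHg → 245312 Pa
0.0150 ft² → 0.00139354 m²
F = P × A = 245312 × 0.00139354 = 341.852 N
4.30 cm → 0.043 m
W = F × d = 341.852 × 0.043 = 14.6996 J
In BTU: 14.6996 / 1055.06 = 0.0139325 BTU

0.0139 BTU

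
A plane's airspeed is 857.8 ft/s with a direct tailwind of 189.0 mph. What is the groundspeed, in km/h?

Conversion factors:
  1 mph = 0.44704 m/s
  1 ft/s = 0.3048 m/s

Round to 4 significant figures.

857.8 ft/s × 0.3048 = 261.457 m/s
189.0 mph × 0.44704 = 84.4906 m/s
Total: 261.457 + 84.4906 = 345.948 m/s
In km/h: 345.948 / (1/3.6) = 1245.41 km/h

1245 km/h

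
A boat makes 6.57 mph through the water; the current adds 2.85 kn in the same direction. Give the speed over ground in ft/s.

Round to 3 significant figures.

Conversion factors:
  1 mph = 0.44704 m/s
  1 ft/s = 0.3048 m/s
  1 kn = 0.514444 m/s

6.57 mph × 0.44704 → 2.93705 m/s
2.85 kn × 0.514444 → 1.46617 m/s
Combined: 2.93705 + 1.46617 = 4.40322 m/s
In ft/s: 4.40322 / 0.3048 = 14.4463 ft/s

14.4 ft/s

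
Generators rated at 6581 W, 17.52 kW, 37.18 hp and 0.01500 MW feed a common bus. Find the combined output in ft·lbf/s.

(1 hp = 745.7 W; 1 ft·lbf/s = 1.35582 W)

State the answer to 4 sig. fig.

6581 W (already W)
17.52 kW × 1000 = 17520 W
37.18 hp × 745.7 = 27725.1 W
0.01500 MW × 1000000 = 15000 W
Sum: 6581 + 17520 + 27725.1 + 15000 = 66826.1 W
In ft·lbf/s: 66826.1 / 1.35582 = 49288.3 ft·lbf/s

4.929×10⁴ ft·lbf/s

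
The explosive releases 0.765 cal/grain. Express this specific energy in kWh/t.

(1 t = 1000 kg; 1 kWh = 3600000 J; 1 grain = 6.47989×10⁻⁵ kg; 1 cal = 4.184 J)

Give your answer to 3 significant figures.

0.765 cal/grain × 4.184 J/cal ÷ 6.47989×10⁻⁵ kg/grain = 49395.3 J/kg
49395.3 J/kg ÷ 3600000 J/kWh × 1000 kg/t = 13.7209 kWh/t

13.7 kWh/t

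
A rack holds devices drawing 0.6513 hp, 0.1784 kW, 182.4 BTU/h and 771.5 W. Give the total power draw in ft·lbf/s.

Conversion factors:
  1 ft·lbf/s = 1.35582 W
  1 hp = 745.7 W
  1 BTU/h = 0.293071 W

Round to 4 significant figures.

1098 ft·lbf/s

0.6513 hp × 745.7 = 485.674 W
0.1784 kW × 1000 = 178.4 W
182.4 BTU/h × 0.293071 = 53.4562 W
771.5 W (already W)
Total: 485.674 + 178.4 + 53.4562 + 771.5 = 1489.03 W
In ft·lbf/s: 1489.03 / 1.35582 = 1098.25 ft·lbf/s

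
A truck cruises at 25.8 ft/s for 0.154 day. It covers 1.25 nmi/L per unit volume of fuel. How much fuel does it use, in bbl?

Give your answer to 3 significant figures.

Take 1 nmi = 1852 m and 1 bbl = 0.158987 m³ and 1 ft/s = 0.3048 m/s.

25.8 ft/s → 7.86384 m/s
0.154 day → 13305.6 s
d = v × t = 7.86384 × 13305.6 = 104633 m
1.25 nmi/L → 2.315×10⁶ m/m³
V = d / (distance per unit fuel) = 104633 / 2.315×10⁶ = 0.0451978 m³
In bbl: 0.0451978 / 0.158987 = 0.284286 bbl

0.284 bbl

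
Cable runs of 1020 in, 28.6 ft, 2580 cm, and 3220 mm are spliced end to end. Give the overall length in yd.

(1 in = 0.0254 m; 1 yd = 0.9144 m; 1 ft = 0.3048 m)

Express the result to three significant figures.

69.6 yd

1020 in × 0.0254 → 25.908 m
28.6 ft × 0.3048 → 8.71728 m
2580 cm × 0.01 → 25.8 m
3220 mm × 0.001 → 3.22 m
Total: 25.908 + 8.71728 + 25.8 + 3.22 = 63.6453 m
In yd: 63.6453 / 0.9144 = 69.6033 yd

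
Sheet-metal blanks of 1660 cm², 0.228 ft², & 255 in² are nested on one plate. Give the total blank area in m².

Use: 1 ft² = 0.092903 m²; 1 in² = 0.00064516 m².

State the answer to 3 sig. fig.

0.352 m²

1660 cm² × 0.0001 → 0.166 m²
0.228 ft² × 0.092903 → 0.0211819 m²
255 in² × 0.00064516 → 0.164516 m²
Total: 0.166 + 0.0211819 + 0.164516 = 0.351698 m²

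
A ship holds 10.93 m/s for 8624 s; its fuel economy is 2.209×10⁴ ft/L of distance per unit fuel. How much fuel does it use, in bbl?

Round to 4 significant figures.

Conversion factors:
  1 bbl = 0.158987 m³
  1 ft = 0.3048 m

d = v × t = 10.93 × 8624 = 94260.3 m
2.209×10⁴ ft/L → 6.73303×10⁶ m/m³
V = d / (distance per unit fuel) = 94260.3 / 6.73303×10⁶ = 0.0139997 m³
In bbl: 0.0139997 / 0.158987 = 0.0880556 bbl

0.08806 bbl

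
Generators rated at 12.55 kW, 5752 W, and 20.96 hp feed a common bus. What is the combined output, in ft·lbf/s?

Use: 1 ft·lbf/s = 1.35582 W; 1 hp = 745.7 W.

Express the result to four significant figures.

2.503×10⁴ ft·lbf/s

12.55 kW × 1000 = 12550 W
5752 W (already W)
20.96 hp × 745.7 = 15629.9 W
Sum: 12550 + 5752 + 15629.9 = 33931.9 W
In ft·lbf/s: 33931.9 / 1.35582 = 25026.8 ft·lbf/s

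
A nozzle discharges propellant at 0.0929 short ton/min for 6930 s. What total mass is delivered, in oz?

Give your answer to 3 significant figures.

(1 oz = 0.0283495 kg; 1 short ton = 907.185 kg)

0.0929 short ton/min → 1.40462 kg/s
m = ṁ × t = 1.40462 × 6930 = 9734.02 kg
In oz: 9734.02 / 0.0283495 = 343358 oz

3.43×10⁵ oz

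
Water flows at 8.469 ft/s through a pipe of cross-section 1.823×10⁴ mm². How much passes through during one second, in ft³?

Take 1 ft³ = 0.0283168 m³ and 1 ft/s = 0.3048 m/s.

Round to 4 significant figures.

8.469 ft/s × 0.3048 = 2.58135 m/s
1.823×10⁴ mm² × 10⁻⁶ = 0.01823 m²
V = v × A × t = 2.58135 m/s × 0.01823 m² × 1 s = 0.047058 m³
0.047058 m³ ÷ (0.0283168 m³/ft³) = 1.66184 ft³

1.662 ft³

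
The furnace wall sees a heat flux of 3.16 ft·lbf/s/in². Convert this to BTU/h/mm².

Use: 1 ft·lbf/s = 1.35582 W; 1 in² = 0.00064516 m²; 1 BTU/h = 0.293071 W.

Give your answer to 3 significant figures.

3.16 ft·lbf/s/in² × 1.35582 W/ft·lbf/s ÷ 0.00064516 m²/in² = 6640.82 W/m²
6640.82 W/m² ÷ 0.293071 W/BTU/h × 10⁻⁶ m²/mm² = 0.0226594 BTU/h/mm²

0.0227 BTU/h/mm²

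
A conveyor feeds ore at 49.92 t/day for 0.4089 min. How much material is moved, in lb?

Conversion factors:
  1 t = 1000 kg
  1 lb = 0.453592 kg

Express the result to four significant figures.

31.25 lb

49.92 t/day → 0.577778 kg/s
0.4089 min → 24.534 s
m = ṁ × t = 0.577778 × 24.534 = 14.1752 kg
In lb: 14.1752 / 0.453592 = 31.251 lb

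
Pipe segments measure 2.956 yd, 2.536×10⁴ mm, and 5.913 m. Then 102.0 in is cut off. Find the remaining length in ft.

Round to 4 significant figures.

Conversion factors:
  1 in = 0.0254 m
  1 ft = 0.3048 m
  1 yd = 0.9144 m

103.0 ft

2.956 yd × 0.9144 = 2.70297 m
2.536×10⁴ mm × 0.001 = 25.36 m
5.913 m (already m)
102.0 in × 0.0254 = 2.5908 m
Sum: 2.70297 + 25.36 + 5.913 − 2.5908 = 31.3852 m
In ft: 31.3852 / 0.3048 = 102.97 ft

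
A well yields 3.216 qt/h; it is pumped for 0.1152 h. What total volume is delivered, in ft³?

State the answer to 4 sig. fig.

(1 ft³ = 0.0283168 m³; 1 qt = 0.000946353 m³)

0.01238 ft³

3.216 qt/h → 8.45409×10⁻⁷ m³/s
0.1152 h → 414.72 s
V = Q × t = 8.45409×10⁻⁷ × 414.72 = 3.50608×10⁻⁴ m³
In ft³: 3.50608×10⁻⁴ / 0.0283168 = 0.0123816 ft³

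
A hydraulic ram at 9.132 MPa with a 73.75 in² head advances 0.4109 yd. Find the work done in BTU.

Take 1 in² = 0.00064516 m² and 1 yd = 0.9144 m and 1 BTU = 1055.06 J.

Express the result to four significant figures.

9.132 MPa → 9.132×10⁶ Pa
73.75 in² → 0.0475806 m²
F = P × A = 9.132×10⁶ × 0.0475806 = 434506 N
0.4109 yd → 0.375727 m
W = F × d = 434506 × 0.375727 = 163256 J
In BTU: 163256 / 1055.06 = 154.736 BTU

154.7 BTU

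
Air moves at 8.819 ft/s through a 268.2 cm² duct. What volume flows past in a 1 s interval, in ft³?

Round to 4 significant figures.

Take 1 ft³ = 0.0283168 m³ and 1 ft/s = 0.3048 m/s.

2.546 ft³

8.819 ft/s × 0.3048 → 2.68803 m/s
268.2 cm² × 0.0001 → 0.02682 m²
V = v × A × t = 2.68803 m/s × 0.02682 m² × 1 s = 0.072093 m³
0.072093 m³ ÷ (0.0283168 m³/ft³) = 2.54594 ft³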